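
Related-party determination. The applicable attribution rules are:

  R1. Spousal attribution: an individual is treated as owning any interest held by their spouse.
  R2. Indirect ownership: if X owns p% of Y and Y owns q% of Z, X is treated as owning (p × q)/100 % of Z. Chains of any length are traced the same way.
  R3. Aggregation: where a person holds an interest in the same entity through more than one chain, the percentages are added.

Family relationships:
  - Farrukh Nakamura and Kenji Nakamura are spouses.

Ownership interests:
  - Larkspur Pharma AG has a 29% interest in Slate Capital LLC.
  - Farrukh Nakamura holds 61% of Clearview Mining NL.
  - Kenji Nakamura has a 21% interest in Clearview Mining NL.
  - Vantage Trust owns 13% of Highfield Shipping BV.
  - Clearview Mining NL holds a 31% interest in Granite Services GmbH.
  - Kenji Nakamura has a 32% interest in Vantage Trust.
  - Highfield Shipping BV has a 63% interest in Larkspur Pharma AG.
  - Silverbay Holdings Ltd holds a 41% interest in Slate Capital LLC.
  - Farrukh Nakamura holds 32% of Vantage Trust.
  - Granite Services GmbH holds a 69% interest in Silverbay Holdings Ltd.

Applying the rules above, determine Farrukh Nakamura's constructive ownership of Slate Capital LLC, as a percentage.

8.711382%

By spousal attribution (R1), Farrukh Nakamura is treated as also owning Kenji Nakamura's interest in Vantage Trust, giving 32% + 32% = 64%.
By spousal attribution (R1), Farrukh Nakamura is treated as also owning Kenji Nakamura's interest in Clearview Mining NL, giving 61% + 21% = 82%.
Chain via Vantage Trust → Highfield Shipping BV → Larkspur Pharma AG (R2): 64% × 13% × 63% × 29% = 1.520064% of Slate Capital LLC.
Chain via Clearview Mining NL → Granite Services GmbH → Silverbay Holdings Ltd (R2): 82% × 31% × 69% × 41% = 7.191318% of Slate Capital LLC.
Aggregating (R3): 1.520064% + 7.191318% = 8.711382%.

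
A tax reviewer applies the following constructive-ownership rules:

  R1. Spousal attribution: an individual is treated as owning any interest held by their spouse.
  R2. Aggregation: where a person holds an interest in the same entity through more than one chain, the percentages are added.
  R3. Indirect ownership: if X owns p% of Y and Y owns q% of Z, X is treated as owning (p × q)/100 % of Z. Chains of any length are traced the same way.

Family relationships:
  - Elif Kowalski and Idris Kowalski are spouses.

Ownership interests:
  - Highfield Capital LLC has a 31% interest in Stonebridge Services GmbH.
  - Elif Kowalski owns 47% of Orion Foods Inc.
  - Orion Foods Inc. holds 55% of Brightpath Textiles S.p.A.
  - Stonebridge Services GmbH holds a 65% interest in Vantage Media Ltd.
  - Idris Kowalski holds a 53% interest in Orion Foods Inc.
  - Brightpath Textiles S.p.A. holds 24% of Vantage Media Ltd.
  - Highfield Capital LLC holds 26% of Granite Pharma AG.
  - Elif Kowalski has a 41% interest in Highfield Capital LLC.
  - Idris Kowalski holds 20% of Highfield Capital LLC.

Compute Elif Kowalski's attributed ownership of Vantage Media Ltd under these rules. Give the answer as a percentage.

By spousal attribution (R1), Elif Kowalski is treated as also owning Idris Kowalski's interest in Highfield Capital LLC, giving 41% + 20% = 61%.
By spousal attribution (R1), Elif Kowalski is treated as also owning Idris Kowalski's interest in Orion Foods Inc, giving 47% + 53% = 100%.
Chain via Highfield Capital LLC → Stonebridge Services GmbH (R3): 61% × 31% × 65% = 12.2915% of Vantage Media Ltd.
Chain via Orion Foods Inc. → Brightpath Textiles S.p.A. (R3): 100% × 55% × 24% = 13.2% of Vantage Media Ltd.
Aggregating (R2): 12.2915% + 13.2% = 25.4915%.

25.4915%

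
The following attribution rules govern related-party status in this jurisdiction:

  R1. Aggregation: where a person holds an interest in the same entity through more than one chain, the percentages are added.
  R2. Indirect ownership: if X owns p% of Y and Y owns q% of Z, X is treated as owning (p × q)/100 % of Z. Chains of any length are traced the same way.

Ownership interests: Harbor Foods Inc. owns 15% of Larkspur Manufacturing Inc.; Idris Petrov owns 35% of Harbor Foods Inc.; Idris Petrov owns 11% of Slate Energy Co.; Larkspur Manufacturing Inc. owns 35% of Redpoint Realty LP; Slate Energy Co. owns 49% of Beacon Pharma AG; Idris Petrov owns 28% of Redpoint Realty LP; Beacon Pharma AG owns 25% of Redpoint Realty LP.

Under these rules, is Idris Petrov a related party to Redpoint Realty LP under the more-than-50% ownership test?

No

Chain via Harbor Foods Inc. → Larkspur Manufacturing Inc. (R2): 35% × 15% × 35% = 1.8375% of Redpoint Realty LP.
Chain via Slate Energy Co. → Beacon Pharma AG (R2): 11% × 49% × 25% = 1.3475% of Redpoint Realty LP.
Direct interest in Redpoint Realty LP: 28%.
Aggregating (R1): 1.8375% + 1.3475% + 28% = 31.185%.
31.185% does not exceed the 50% threshold, so Idris is not a related party to Redpoint Realty LP.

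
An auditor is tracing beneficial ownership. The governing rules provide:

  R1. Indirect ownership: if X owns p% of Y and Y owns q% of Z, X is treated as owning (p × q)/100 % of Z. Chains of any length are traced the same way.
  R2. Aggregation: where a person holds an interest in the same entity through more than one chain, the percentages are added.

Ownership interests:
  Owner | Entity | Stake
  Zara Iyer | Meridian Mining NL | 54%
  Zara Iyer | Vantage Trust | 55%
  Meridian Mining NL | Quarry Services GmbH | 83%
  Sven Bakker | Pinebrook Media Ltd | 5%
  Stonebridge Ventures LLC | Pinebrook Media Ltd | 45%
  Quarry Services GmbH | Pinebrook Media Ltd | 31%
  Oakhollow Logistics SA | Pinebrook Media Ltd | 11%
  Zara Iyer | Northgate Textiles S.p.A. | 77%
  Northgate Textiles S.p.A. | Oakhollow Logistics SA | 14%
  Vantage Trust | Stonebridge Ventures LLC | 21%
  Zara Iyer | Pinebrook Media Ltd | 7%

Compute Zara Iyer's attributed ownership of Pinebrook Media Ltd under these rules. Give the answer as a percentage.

Chain via Northgate Textiles S.p.A. → Oakhollow Logistics SA (R1): 77% × 14% × 11% = 1.1858% of Pinebrook Media Ltd.
Chain via Meridian Mining NL → Quarry Services GmbH (R1): 54% × 83% × 31% = 13.8942% of Pinebrook Media Ltd.
Chain via Vantage Trust → Stonebridge Ventures LLC (R1): 55% × 21% × 45% = 5.1975% of Pinebrook Media Ltd.
Direct interest in Pinebrook Media Ltd: 7%.
Aggregating (R2): 1.1858% + 13.8942% + 5.1975% + 7% = 27.2775%.

27.2775%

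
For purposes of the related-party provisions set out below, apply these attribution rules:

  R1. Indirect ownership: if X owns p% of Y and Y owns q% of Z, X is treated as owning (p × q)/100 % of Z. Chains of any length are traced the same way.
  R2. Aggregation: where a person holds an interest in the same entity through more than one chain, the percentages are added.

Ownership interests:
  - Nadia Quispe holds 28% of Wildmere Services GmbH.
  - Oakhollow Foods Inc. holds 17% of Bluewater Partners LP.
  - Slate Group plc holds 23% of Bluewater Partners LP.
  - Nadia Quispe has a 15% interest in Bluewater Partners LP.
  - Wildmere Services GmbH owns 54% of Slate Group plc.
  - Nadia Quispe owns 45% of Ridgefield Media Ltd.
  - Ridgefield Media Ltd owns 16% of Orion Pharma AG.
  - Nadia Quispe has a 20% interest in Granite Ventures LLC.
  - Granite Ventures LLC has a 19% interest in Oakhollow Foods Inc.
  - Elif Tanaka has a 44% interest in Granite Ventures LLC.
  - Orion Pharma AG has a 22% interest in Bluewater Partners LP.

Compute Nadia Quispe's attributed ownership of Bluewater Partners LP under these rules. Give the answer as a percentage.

Chain via Wildmere Services GmbH → Slate Group plc (R1): 28% × 54% × 23% = 3.4776% of Bluewater Partners LP.
Chain via Granite Ventures LLC → Oakhollow Foods Inc. (R1): 20% × 19% × 17% = 0.646% of Bluewater Partners LP.
Chain via Ridgefield Media Ltd → Orion Pharma AG (R1): 45% × 16% × 22% = 1.584% of Bluewater Partners LP.
Direct interest in Bluewater Partners LP: 15%.
Aggregating (R2): 3.4776% + 0.646% + 1.584% + 15% = 20.7076%.

20.7076%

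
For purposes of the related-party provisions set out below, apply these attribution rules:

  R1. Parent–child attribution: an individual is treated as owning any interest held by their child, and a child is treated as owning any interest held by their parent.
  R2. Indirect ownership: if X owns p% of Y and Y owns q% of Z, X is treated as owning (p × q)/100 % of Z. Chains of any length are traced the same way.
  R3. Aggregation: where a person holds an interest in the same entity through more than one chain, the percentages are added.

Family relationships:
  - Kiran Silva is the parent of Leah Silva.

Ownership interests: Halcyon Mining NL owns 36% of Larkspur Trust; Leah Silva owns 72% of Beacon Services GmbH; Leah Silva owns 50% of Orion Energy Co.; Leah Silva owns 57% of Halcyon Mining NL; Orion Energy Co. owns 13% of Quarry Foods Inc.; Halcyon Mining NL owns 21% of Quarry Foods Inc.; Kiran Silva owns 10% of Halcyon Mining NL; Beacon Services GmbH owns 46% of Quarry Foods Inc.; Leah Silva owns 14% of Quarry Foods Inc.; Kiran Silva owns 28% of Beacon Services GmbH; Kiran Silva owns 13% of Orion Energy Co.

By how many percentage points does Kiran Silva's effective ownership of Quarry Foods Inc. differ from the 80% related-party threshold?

2.26

By parent–child attribution (R1), Kiran Silva is treated as also owning Leah Silva's interest in Beacon Services GmbH, giving 28% + 72% = 100%.
By parent–child attribution (R1), Kiran Silva is treated as also owning Leah Silva's interest in Halcyon Mining NL, giving 10% + 57% = 67%.
By parent–child attribution (R1), Kiran Silva is treated as also owning Leah Silva's interest in Orion Energy Co, giving 13% + 50% = 63%.
By parent–child attribution (R1), Kiran Silva is treated as owning Leah Silva's 14% interest in Quarry Foods Inc.
Chain via Beacon Services GmbH (R2): 100% × 46% = 46% of Quarry Foods Inc.
Chain via Halcyon Mining NL (R2): 67% × 21% = 14.07% of Quarry Foods Inc.
Chain via Orion Energy Co. (R2): 63% × 13% = 8.19% of Quarry Foods Inc.
Direct interest in Quarry Foods Inc: 14%.
Aggregating (R3): 46% + 14.07% + 8.19% + 14% = 82.26%.
82.26% exceeds the 80% threshold by 2.26 percentage points.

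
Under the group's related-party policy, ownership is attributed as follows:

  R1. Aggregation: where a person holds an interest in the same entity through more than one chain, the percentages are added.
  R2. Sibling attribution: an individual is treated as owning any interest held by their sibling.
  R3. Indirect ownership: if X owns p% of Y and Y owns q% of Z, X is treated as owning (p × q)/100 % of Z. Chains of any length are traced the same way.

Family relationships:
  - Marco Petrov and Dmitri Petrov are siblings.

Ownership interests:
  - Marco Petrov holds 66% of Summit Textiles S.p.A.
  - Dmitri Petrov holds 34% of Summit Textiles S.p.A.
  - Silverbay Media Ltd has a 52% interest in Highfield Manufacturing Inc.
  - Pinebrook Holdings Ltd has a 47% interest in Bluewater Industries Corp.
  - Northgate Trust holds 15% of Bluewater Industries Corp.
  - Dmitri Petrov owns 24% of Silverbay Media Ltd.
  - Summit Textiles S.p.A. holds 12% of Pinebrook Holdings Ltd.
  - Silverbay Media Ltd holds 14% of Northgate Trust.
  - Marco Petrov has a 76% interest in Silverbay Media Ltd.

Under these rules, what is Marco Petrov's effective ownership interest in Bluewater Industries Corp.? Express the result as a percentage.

7.74%

By sibling attribution (R2), Marco Petrov is treated as also owning Dmitri Petrov's interest in Silverbay Media Ltd, giving 76% + 24% = 100%.
By sibling attribution (R2), Marco Petrov is treated as also owning Dmitri Petrov's interest in Summit Textiles S.p.A, giving 66% + 34% = 100%.
Chain via Silverbay Media Ltd → Northgate Trust (R3): 100% × 14% × 15% = 2.1% of Bluewater Industries Corp.
Chain via Summit Textiles S.p.A. → Pinebrook Holdings Ltd (R3): 100% × 12% × 47% = 5.64% of Bluewater Industries Corp.
Aggregating (R1): 2.1% + 5.64% = 7.74%.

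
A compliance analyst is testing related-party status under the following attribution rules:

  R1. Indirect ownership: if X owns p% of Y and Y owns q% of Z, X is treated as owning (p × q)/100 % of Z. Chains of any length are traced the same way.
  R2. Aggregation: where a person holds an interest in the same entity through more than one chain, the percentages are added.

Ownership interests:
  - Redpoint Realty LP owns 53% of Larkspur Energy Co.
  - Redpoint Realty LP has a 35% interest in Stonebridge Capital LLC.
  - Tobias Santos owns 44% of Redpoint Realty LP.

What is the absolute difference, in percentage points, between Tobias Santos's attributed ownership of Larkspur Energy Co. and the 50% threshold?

Chain via Redpoint Realty LP (R1): 44% × 53% = 23.32% of Larkspur Energy Co.
23.32% falls short of the 50% threshold by 26.68 percentage points.

26.68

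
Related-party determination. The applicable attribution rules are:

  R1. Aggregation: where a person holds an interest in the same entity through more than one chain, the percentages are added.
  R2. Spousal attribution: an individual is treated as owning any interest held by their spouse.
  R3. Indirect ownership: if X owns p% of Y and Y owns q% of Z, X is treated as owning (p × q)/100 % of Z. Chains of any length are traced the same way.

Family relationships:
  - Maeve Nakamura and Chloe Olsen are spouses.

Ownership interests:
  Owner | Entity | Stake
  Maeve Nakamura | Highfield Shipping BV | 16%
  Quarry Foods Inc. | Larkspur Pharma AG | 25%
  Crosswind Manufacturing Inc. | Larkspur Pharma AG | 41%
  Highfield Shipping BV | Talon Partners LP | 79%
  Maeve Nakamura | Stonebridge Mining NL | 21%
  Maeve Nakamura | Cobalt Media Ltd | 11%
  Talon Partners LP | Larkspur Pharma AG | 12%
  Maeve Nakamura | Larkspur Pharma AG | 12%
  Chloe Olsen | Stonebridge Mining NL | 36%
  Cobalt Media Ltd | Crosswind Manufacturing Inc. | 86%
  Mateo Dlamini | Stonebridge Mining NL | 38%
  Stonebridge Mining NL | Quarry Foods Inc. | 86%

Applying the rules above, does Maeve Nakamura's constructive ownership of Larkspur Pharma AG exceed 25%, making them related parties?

By spousal attribution (R2), Maeve Nakamura is treated as also owning Chloe Olsen's interest in Stonebridge Mining NL, giving 21% + 36% = 57%.
Chain via Highfield Shipping BV → Talon Partners LP (R3): 16% × 79% × 12% = 1.5168% of Larkspur Pharma AG.
Chain via Stonebridge Mining NL → Quarry Foods Inc. (R3): 57% × 86% × 25% = 12.255% of Larkspur Pharma AG.
Chain via Cobalt Media Ltd → Crosswind Manufacturing Inc. (R3): 11% × 86% × 41% = 3.8786% of Larkspur Pharma AG.
Direct interest in Larkspur Pharma AG: 12%.
Aggregating (R1): 1.5168% + 12.255% + 3.8786% + 12% = 29.6504%.
29.6504% exceeds the 25% threshold, so Maeve is a related party to Larkspur Pharma AG.

Yes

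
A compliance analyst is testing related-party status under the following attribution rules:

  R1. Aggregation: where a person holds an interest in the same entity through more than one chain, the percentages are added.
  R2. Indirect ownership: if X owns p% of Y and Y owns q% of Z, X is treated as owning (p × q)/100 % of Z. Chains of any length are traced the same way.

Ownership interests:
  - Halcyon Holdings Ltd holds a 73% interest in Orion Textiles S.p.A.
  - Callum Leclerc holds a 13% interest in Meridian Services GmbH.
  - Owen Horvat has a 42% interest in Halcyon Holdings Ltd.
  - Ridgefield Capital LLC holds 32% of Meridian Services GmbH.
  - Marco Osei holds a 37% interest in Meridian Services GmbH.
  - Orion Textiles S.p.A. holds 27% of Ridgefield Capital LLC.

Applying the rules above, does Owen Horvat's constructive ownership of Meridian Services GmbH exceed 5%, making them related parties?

No

Chain via Halcyon Holdings Ltd → Orion Textiles S.p.A. → Ridgefield Capital LLC (R2): 42% × 73% × 27% × 32% = 2.649024% of Meridian Services GmbH.
2.649024% does not exceed the 5% threshold, so Owen is not a related party to Meridian Services GmbH.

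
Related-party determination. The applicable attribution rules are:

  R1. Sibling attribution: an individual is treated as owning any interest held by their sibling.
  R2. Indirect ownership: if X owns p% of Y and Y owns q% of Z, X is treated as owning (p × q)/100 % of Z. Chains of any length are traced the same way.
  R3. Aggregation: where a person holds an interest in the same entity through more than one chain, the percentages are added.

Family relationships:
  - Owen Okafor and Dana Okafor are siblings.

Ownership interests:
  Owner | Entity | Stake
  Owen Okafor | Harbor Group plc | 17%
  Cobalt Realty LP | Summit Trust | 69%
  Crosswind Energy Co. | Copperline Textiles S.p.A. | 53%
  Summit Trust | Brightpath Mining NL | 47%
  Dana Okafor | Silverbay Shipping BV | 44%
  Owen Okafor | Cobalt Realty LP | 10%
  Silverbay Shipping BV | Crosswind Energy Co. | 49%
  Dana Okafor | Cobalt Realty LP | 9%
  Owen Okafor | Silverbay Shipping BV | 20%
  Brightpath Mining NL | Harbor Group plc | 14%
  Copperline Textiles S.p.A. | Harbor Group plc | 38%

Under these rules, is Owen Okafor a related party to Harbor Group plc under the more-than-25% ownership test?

By sibling attribution (R1), Owen Okafor is treated as also owning Dana Okafor's interest in Silverbay Shipping BV, giving 20% + 44% = 64%.
By sibling attribution (R1), Owen Okafor is treated as also owning Dana Okafor's interest in Cobalt Realty LP, giving 10% + 9% = 19%.
Chain via Silverbay Shipping BV → Crosswind Energy Co. → Copperline Textiles S.p.A. (R2): 64% × 49% × 53% × 38% = 6.315904% of Harbor Group plc.
Chain via Cobalt Realty LP → Summit Trust → Brightpath Mining NL (R2): 19% × 69% × 47% × 14% = 0.862638% of Harbor Group plc.
Direct interest in Harbor Group plc: 17%.
Aggregating (R3): 6.315904% + 0.862638% + 17% = 24.178542%.
24.178542% does not exceed the 25% threshold, so Owen is not a related party to Harbor Group plc.

No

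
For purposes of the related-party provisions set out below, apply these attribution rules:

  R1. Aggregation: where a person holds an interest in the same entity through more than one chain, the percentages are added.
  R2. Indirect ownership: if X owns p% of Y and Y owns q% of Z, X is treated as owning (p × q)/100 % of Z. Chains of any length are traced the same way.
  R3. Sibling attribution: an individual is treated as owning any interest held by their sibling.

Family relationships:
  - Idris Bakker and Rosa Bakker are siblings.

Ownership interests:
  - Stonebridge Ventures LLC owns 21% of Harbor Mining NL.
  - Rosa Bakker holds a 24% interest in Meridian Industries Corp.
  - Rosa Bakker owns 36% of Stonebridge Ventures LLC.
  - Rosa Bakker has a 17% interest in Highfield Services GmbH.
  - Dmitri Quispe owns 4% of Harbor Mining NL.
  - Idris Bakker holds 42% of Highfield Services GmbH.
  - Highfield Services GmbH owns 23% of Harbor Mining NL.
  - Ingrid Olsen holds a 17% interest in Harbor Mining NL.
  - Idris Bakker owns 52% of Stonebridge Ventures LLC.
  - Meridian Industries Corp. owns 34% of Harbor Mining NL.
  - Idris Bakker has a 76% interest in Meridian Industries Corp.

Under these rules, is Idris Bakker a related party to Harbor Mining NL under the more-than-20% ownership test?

Yes

By sibling attribution (R3), Idris Bakker is treated as also owning Rosa Bakker's interest in Meridian Industries Corp, giving 76% + 24% = 100%.
By sibling attribution (R3), Idris Bakker is treated as also owning Rosa Bakker's interest in Highfield Services GmbH, giving 42% + 17% = 59%.
By sibling attribution (R3), Idris Bakker is treated as also owning Rosa Bakker's interest in Stonebridge Ventures LLC, giving 52% + 36% = 88%.
Chain via Meridian Industries Corp. (R2): 100% × 34% = 34% of Harbor Mining NL.
Chain via Highfield Services GmbH (R2): 59% × 23% = 13.57% of Harbor Mining NL.
Chain via Stonebridge Ventures LLC (R2): 88% × 21% = 18.48% of Harbor Mining NL.
Aggregating (R1): 34% + 13.57% + 18.48% = 66.05%.
66.05% exceeds the 20% threshold, so Idris is a related party to Harbor Mining NL.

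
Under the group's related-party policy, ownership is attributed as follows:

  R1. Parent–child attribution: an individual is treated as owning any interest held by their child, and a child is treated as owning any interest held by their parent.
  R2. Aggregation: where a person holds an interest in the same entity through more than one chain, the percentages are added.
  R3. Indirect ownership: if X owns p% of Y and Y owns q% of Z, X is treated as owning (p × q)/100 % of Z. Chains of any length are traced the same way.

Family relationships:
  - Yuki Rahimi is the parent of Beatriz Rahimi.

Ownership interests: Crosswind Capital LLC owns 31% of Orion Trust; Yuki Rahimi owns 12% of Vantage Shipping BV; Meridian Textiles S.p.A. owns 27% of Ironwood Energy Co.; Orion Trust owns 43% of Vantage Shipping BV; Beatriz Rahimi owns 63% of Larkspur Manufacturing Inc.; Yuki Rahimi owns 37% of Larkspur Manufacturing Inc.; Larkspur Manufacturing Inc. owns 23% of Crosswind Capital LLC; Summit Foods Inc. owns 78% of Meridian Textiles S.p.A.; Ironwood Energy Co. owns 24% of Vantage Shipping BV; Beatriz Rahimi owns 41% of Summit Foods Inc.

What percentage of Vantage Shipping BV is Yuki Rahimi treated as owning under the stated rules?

17.138204%

By parent–child attribution (R1), Yuki Rahimi is treated as also owning Beatriz Rahimi's interest in Larkspur Manufacturing Inc, giving 37% + 63% = 100%.
By parent–child attribution (R1), Yuki Rahimi is treated as owning Beatriz Rahimi's 41% interest in Summit Foods Inc.
Chain via Larkspur Manufacturing Inc. → Crosswind Capital LLC → Orion Trust (R3): 100% × 23% × 31% × 43% = 3.0659% of Vantage Shipping BV.
Direct interest in Vantage Shipping BV: 12%.
Chain via Summit Foods Inc. → Meridian Textiles S.p.A. → Ironwood Energy Co. (R3): 41% × 78% × 27% × 24% = 2.072304% of Vantage Shipping BV.
Aggregating (R2): 3.0659% + 12% + 2.072304% = 17.138204%.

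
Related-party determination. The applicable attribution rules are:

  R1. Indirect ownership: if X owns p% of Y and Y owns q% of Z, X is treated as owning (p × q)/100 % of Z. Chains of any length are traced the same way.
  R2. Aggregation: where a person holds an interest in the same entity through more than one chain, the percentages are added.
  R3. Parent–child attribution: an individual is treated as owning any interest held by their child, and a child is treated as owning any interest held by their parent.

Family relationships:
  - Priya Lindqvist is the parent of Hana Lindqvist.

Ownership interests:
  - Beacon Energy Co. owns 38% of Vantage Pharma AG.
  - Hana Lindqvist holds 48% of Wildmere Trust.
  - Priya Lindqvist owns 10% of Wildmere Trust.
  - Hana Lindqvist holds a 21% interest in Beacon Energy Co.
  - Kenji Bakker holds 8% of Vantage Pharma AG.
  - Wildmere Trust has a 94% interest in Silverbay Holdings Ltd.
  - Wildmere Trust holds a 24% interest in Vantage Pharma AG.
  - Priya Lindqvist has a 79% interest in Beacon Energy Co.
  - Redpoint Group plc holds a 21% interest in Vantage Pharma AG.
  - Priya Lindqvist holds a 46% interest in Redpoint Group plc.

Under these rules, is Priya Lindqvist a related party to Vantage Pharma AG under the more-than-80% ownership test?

No

By parent–child attribution (R3), Priya Lindqvist is treated as also owning Hana Lindqvist's interest in Beacon Energy Co, giving 79% + 21% = 100%.
By parent–child attribution (R3), Priya Lindqvist is treated as also owning Hana Lindqvist's interest in Wildmere Trust, giving 10% + 48% = 58%.
Chain via Redpoint Group plc (R1): 46% × 21% = 9.66% of Vantage Pharma AG.
Chain via Beacon Energy Co. (R1): 100% × 38% = 38% of Vantage Pharma AG.
Chain via Wildmere Trust (R1): 58% × 24% = 13.92% of Vantage Pharma AG.
Aggregating (R2): 9.66% + 38% + 13.92% = 61.58%.
61.58% does not exceed the 80% threshold, so Priya is not a related party to Vantage Pharma AG.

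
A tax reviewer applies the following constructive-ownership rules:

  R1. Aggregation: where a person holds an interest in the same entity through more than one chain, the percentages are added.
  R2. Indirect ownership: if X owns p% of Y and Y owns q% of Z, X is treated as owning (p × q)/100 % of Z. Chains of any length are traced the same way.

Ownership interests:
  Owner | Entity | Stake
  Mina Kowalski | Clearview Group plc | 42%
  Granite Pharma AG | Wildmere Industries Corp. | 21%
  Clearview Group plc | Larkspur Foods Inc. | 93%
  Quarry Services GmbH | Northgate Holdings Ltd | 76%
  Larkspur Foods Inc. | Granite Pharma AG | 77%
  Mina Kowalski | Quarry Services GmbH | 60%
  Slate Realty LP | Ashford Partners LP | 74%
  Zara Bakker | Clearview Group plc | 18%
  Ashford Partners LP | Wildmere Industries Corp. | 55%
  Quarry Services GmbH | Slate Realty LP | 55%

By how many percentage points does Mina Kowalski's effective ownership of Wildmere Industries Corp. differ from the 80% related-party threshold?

Chain via Clearview Group plc → Larkspur Foods Inc. → Granite Pharma AG (R2): 42% × 93% × 77% × 21% = 6.316002% of Wildmere Industries Corp.
Chain via Quarry Services GmbH → Slate Realty LP → Ashford Partners LP (R2): 60% × 55% × 74% × 55% = 13.431% of Wildmere Industries Corp.
Aggregating (R1): 6.316002% + 13.431% = 19.747002%.
19.747002% falls short of the 80% threshold by 60.252998 percentage points.

60.252998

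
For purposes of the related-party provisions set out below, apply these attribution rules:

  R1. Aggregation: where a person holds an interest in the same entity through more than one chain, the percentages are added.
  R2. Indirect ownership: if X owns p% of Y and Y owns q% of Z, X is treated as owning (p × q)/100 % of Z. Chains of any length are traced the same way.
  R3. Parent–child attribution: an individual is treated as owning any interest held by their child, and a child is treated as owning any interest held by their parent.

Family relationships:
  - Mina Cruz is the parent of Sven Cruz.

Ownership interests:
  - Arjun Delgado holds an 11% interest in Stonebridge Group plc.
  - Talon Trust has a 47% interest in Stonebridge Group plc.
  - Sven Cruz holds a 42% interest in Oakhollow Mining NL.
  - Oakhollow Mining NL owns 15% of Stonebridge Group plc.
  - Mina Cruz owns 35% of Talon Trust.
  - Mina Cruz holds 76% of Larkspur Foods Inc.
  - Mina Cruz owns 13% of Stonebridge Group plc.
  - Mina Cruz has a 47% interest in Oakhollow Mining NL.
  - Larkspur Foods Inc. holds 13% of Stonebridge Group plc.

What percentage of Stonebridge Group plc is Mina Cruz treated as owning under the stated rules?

52.68%

By parent–child attribution (R3), Mina Cruz is treated as also owning Sven Cruz's interest in Oakhollow Mining NL, giving 47% + 42% = 89%.
Chain via Talon Trust (R2): 35% × 47% = 16.45% of Stonebridge Group plc.
Chain via Larkspur Foods Inc. (R2): 76% × 13% = 9.88% of Stonebridge Group plc.
Chain via Oakhollow Mining NL (R2): 89% × 15% = 13.35% of Stonebridge Group plc.
Direct interest in Stonebridge Group plc: 13%.
Aggregating (R1): 16.45% + 9.88% + 13.35% + 13% = 52.68%.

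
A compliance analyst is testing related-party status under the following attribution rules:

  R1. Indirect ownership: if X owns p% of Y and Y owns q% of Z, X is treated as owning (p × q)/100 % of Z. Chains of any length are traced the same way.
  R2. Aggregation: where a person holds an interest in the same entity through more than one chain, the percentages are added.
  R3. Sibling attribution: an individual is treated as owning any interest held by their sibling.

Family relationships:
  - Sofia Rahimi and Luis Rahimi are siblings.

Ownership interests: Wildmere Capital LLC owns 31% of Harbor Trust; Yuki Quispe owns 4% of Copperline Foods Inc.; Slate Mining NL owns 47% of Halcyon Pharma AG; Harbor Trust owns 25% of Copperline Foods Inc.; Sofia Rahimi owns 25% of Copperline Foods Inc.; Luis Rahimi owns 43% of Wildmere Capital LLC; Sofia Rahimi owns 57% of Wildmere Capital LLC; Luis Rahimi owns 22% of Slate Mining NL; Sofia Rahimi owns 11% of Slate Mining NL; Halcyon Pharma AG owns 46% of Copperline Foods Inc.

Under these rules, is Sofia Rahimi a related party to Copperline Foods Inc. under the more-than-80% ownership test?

No

By sibling attribution (R3), Sofia Rahimi is treated as also owning Luis Rahimi's interest in Slate Mining NL, giving 11% + 22% = 33%.
By sibling attribution (R3), Sofia Rahimi is treated as also owning Luis Rahimi's interest in Wildmere Capital LLC, giving 57% + 43% = 100%.
Chain via Slate Mining NL → Halcyon Pharma AG (R1): 33% × 47% × 46% = 7.1346% of Copperline Foods Inc.
Chain via Wildmere Capital LLC → Harbor Trust (R1): 100% × 31% × 25% = 7.75% of Copperline Foods Inc.
Direct interest in Copperline Foods Inc: 25%.
Aggregating (R2): 7.1346% + 7.75% + 25% = 39.8846%.
39.8846% does not exceed the 80% threshold, so Sofia is not a related party to Copperline Foods Inc.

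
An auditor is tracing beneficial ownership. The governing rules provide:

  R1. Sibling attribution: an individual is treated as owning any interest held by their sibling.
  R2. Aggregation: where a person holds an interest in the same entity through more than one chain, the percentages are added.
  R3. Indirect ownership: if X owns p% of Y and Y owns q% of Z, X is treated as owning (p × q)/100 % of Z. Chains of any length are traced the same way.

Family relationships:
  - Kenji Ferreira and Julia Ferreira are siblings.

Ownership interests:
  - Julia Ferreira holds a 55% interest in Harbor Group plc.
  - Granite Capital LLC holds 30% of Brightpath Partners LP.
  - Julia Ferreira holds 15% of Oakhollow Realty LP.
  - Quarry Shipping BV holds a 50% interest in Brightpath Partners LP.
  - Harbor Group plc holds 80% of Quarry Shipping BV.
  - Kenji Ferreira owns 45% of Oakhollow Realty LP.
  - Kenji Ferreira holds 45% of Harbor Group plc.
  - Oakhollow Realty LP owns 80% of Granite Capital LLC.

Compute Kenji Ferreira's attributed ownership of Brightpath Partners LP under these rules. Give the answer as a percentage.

By sibling attribution (R1), Kenji Ferreira is treated as also owning Julia Ferreira's interest in Harbor Group plc, giving 45% + 55% = 100%.
By sibling attribution (R1), Kenji Ferreira is treated as also owning Julia Ferreira's interest in Oakhollow Realty LP, giving 45% + 15% = 60%.
Chain via Harbor Group plc → Quarry Shipping BV (R3): 100% × 80% × 50% = 40% of Brightpath Partners LP.
Chain via Oakhollow Realty LP → Granite Capital LLC (R3): 60% × 80% × 30% = 14.4% of Brightpath Partners LP.
Aggregating (R2): 40% + 14.4% = 54.4%.

54.4%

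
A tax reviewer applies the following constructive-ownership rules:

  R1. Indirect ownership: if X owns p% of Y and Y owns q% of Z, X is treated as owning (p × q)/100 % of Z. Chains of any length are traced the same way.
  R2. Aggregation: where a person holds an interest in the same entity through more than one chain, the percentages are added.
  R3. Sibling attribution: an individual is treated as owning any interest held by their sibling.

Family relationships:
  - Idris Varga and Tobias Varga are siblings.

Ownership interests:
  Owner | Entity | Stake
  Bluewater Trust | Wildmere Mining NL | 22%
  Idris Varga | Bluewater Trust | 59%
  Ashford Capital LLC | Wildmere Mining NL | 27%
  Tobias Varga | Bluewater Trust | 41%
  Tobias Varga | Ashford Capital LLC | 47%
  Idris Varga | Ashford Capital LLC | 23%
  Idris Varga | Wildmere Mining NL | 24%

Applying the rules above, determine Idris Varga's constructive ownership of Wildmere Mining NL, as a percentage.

64.9%

By sibling attribution (R3), Idris Varga is treated as also owning Tobias Varga's interest in Bluewater Trust, giving 59% + 41% = 100%.
By sibling attribution (R3), Idris Varga is treated as also owning Tobias Varga's interest in Ashford Capital LLC, giving 23% + 47% = 70%.
Chain via Bluewater Trust (R1): 100% × 22% = 22% of Wildmere Mining NL.
Chain via Ashford Capital LLC (R1): 70% × 27% = 18.9% of Wildmere Mining NL.
Direct interest in Wildmere Mining NL: 24%.
Aggregating (R2): 22% + 18.9% + 24% = 64.9%.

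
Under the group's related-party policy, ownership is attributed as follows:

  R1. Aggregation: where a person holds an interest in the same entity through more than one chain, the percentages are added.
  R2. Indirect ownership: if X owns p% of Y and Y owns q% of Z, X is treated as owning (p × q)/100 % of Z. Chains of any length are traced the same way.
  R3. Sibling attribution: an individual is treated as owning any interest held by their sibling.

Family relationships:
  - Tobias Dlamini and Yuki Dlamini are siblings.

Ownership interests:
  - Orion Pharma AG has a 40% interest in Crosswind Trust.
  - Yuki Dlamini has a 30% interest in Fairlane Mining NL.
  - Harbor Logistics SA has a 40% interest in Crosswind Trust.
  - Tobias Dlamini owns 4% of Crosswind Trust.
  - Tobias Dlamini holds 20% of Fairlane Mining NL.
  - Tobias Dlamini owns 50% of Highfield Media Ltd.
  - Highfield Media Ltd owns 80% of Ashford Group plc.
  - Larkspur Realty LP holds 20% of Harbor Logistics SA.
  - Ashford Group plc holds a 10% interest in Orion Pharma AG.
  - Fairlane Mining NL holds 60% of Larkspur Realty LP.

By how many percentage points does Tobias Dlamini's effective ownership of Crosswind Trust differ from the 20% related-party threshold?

12

By sibling attribution (R3), Tobias Dlamini is treated as also owning Yuki Dlamini's interest in Fairlane Mining NL, giving 20% + 30% = 50%.
Chain via Highfield Media Ltd → Ashford Group plc → Orion Pharma AG (R2): 50% × 80% × 10% × 40% = 1.6% of Crosswind Trust.
Chain via Fairlane Mining NL → Larkspur Realty LP → Harbor Logistics SA (R2): 50% × 60% × 20% × 40% = 2.4% of Crosswind Trust.
Direct interest in Crosswind Trust: 4%.
Aggregating (R1): 1.6% + 2.4% + 4% = 8%.
8% falls short of the 20% threshold by 12 percentage points.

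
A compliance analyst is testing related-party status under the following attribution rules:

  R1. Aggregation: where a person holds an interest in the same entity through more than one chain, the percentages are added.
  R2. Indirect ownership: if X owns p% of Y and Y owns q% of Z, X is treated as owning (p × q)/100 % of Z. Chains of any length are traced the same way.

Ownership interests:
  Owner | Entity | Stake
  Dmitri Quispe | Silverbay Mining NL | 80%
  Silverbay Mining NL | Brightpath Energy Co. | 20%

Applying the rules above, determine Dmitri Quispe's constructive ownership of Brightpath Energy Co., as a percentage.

Chain via Silverbay Mining NL (R2): 80% × 20% = 16% of Brightpath Energy Co.

16%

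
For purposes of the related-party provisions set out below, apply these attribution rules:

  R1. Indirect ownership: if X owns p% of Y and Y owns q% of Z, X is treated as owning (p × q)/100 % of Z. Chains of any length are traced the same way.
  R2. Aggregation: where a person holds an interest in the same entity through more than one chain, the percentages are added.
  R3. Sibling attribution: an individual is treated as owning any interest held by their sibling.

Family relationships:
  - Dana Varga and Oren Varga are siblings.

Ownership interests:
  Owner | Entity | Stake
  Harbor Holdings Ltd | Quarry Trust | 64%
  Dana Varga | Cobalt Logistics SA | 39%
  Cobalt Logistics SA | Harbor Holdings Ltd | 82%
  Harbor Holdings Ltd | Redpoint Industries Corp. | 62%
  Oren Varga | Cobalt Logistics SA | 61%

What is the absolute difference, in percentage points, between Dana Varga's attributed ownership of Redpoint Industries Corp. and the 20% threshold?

By sibling attribution (R3), Dana Varga is treated as also owning Oren Varga's interest in Cobalt Logistics SA, giving 39% + 61% = 100%.
Chain via Cobalt Logistics SA → Harbor Holdings Ltd (R1): 100% × 82% × 62% = 50.84% of Redpoint Industries Corp.
50.84% exceeds the 20% threshold by 30.84 percentage points.

30.84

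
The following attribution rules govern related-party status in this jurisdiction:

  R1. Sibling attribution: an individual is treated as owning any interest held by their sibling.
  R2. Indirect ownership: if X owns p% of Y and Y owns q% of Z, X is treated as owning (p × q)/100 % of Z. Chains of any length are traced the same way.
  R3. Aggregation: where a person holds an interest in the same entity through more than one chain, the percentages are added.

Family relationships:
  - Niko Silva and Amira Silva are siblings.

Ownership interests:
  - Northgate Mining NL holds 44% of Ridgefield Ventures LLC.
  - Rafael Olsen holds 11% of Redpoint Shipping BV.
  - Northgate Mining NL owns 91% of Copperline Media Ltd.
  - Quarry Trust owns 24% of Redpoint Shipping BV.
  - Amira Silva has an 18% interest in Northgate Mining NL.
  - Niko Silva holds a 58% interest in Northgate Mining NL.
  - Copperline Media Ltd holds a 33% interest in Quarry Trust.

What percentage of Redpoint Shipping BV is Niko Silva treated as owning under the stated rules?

5.477472%

By sibling attribution (R1), Niko Silva is treated as also owning Amira Silva's interest in Northgate Mining NL, giving 58% + 18% = 76%.
Chain via Northgate Mining NL → Copperline Media Ltd → Quarry Trust (R2): 76% × 91% × 33% × 24% = 5.477472% of Redpoint Shipping BV.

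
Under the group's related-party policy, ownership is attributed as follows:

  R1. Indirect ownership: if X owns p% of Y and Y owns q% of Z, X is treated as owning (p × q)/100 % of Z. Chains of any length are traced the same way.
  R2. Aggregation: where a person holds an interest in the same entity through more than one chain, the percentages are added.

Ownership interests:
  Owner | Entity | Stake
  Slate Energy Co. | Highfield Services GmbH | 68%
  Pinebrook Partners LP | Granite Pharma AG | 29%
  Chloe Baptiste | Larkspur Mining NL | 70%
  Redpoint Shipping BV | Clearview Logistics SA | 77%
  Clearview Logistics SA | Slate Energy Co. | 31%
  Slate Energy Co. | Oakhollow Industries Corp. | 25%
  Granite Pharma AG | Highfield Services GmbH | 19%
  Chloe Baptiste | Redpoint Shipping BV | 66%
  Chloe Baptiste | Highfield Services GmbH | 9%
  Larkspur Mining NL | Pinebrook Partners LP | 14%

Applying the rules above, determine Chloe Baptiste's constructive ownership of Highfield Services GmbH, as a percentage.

20.252836%

Chain via Larkspur Mining NL → Pinebrook Partners LP → Granite Pharma AG (R1): 70% × 14% × 29% × 19% = 0.53998% of Highfield Services GmbH.
Chain via Redpoint Shipping BV → Clearview Logistics SA → Slate Energy Co. (R1): 66% × 77% × 31% × 68% = 10.712856% of Highfield Services GmbH.
Direct interest in Highfield Services GmbH: 9%.
Aggregating (R2): 0.53998% + 10.712856% + 9% = 20.252836%.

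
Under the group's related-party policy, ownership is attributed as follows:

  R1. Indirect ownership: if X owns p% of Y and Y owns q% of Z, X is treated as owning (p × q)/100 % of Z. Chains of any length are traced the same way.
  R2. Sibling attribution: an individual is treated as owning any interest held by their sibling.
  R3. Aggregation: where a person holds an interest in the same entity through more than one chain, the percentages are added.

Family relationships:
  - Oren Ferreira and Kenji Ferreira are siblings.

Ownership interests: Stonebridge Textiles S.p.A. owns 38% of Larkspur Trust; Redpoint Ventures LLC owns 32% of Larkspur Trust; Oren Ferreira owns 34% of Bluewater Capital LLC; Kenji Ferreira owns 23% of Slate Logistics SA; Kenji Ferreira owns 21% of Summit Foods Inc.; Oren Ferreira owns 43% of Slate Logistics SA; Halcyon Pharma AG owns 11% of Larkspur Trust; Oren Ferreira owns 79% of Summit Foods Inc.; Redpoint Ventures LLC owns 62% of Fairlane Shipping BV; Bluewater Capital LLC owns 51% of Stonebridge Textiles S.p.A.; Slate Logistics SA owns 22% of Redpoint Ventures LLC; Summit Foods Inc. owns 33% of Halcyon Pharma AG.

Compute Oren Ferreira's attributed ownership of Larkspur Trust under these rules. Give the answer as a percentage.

By sibling attribution (R2), Oren Ferreira is treated as also owning Kenji Ferreira's interest in Summit Foods Inc, giving 79% + 21% = 100%.
By sibling attribution (R2), Oren Ferreira is treated as also owning Kenji Ferreira's interest in Slate Logistics SA, giving 43% + 23% = 66%.
Chain via Bluewater Capital LLC → Stonebridge Textiles S.p.A. (R1): 34% × 51% × 38% = 6.5892% of Larkspur Trust.
Chain via Summit Foods Inc. → Halcyon Pharma AG (R1): 100% × 33% × 11% = 3.63% of Larkspur Trust.
Chain via Slate Logistics SA → Redpoint Ventures LLC (R1): 66% × 22% × 32% = 4.6464% of Larkspur Trust.
Aggregating (R3): 6.5892% + 3.63% + 4.6464% = 14.8656%.

14.8656%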